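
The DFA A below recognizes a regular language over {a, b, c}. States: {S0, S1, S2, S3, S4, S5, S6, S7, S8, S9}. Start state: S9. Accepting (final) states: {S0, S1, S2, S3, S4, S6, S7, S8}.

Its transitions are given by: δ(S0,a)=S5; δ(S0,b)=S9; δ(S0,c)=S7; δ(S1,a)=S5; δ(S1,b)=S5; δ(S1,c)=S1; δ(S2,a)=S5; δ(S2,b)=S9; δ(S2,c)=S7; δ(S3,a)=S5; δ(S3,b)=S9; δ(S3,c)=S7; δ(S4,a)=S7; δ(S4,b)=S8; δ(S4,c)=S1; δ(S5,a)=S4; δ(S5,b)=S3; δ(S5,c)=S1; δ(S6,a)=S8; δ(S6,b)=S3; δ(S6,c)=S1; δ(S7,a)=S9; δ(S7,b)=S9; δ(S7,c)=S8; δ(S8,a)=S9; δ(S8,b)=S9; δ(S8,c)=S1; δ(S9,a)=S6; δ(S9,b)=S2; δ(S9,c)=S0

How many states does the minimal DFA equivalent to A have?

3

All states are reachable from the start state.
Start with accepting vs non-accepting: {S0,S1,S2,S3,S4,S6,S7,S8} | {S5,S9}.
On input a, block {S0,S1,S2,S3,S4,S6,S7,S8} splits into {S0,S1,S2,S3,S7,S8} and {S4,S6}.
The partition is now stable with 3 blocks: {S0,S1,S2,S3,S7,S8} | {S5,S9} | {S4,S6}.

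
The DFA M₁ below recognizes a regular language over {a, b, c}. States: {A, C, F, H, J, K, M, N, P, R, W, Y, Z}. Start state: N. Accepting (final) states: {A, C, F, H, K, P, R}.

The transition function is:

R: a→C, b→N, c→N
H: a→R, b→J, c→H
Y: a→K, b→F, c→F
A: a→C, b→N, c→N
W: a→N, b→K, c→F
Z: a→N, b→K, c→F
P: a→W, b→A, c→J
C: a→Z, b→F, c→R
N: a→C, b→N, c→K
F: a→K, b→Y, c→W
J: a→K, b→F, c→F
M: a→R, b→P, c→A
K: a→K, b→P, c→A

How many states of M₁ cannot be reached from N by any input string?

BFS from N reaches {A, C, F, J, K, N, P, R, W, Y, Z}; the 2 state(s) H, M are never visited.

2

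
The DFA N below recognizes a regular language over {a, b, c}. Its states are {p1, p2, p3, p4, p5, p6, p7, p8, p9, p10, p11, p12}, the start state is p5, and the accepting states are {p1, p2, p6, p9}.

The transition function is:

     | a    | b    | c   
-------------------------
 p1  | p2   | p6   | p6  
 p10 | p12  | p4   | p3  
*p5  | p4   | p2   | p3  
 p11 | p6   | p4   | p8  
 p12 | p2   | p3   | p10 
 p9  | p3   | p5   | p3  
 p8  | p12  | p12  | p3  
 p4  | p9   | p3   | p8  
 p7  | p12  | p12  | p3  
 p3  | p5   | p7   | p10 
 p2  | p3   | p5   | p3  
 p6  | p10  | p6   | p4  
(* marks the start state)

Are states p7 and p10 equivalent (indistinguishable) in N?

Yes

States {p1,p6,p11} cannot be reached from the start state, so discard them.
Initial partition by acceptance: {p2,p9} | {p3,p4,p5,p7,p8,p10,p12}.
Refine {p3,p4,p5,p7,p8,p10,p12} on symbol a: members go to different blocks, giving {p3,p5,p7,p8,p10} and {p4,p12}.
Split {p3,p5,p7,p8,p10} by δ(·,a) → {p5,p7,p8,p10} and {p3}.
Split {p5,p7,p8,p10} by δ(·,b) → {p7,p8,p10} and {p5}.
The partition is now stable with 5 blocks: {p2,p9} | {p7,p8,p10} | {p4,p12} | {p3} | {p5}.
p7 and p10 lie in the same block of the stable partition, so they are equivalent — no string distinguishes them.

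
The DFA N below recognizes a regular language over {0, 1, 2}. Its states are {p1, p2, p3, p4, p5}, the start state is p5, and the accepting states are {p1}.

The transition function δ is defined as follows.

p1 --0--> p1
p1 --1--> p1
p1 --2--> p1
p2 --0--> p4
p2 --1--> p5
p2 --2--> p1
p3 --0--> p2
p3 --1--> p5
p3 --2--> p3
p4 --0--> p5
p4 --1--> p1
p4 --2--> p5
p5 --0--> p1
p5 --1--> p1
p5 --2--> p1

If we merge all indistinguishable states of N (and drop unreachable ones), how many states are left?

2

Reachable states from the start: {p1,p5}. Unreachable: {p2,p3,p4} — drop them.
Initial partition by acceptance: {p1} | {p5}.
The partition is now stable with 2 blocks: {p1} | {p5}.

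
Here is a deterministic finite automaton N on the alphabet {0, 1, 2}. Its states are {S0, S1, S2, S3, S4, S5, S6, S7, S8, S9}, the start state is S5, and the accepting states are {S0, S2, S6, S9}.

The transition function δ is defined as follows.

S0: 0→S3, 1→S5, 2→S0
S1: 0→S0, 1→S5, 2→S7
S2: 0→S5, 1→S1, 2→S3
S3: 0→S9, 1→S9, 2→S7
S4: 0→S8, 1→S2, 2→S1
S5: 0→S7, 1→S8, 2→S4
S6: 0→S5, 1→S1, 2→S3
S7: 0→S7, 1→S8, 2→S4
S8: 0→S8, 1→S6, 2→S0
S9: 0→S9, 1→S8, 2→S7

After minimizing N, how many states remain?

8

P0 = {S0,S2,S6,S9} | {S1,S3,S4,S5,S7,S8}.
On input 0, block {S0,S2,S6,S9} splits into {S0,S2,S6} and {S9}.
On input 2, block {S0,S2,S6} splits into {S2,S6} and {S0}.
Split {S1,S3,S4,S5,S7,S8} by δ(·,0) → {S4,S5,S7,S8} and {S1} and {S3}.
Refine {S4,S5,S7,S8} on symbol 1: members go to different blocks, giving {S4,S8} and {S5,S7}.
On input 2, block {S4,S8} splits into {S4} and {S8}.
Stable partition: {S2,S6} | {S4} | {S9} | {S0} | {S1} | {S3} | {S5,S7} | {S8} — 8 equivalence classes.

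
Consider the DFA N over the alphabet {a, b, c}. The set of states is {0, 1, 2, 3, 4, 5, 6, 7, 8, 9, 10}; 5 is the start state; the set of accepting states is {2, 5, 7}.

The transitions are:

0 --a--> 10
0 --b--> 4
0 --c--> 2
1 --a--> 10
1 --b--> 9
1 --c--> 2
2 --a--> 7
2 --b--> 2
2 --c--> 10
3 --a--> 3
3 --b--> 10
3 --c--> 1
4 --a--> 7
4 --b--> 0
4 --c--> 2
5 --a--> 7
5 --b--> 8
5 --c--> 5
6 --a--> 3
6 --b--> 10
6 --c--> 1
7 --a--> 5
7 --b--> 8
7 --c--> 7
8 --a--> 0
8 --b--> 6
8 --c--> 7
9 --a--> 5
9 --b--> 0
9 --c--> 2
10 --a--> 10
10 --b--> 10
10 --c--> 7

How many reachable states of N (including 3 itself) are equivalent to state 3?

2

Every state is reachable, so we keep all 11.
P0 = {2,5,7} | {0,1,3,4,6,8,9,10}.
On input b, block {2,5,7} splits into {5,7} and {2}.
On input a, block {0,1,3,4,6,8,9,10} splits into {0,1,3,6,8,10} and {4,9}.
On input b, block {0,1,3,6,8,10} splits into {3,6,8,10} and {0,1}.
Refine {3,6,8,10} on symbol a: members go to different blocks, giving {3,6,10} and {8}.
Split {3,6,10} by δ(·,c) → {3,6} and {10}.
The partition is now stable with 7 blocks: {5,7} | {3,6} | {2} | {4,9} | {0,1} | {8} | {10}.
State 3 belongs to the block {3,6}, which has 2 states.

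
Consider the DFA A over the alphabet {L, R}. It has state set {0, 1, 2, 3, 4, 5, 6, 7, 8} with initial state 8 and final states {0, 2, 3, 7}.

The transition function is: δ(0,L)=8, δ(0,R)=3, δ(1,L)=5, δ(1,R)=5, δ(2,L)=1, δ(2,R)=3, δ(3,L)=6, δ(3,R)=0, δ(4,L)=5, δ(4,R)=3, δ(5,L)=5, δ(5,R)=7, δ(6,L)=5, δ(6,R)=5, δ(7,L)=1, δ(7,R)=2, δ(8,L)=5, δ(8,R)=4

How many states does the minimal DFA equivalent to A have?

3

All states are reachable from the start state.
P0 = {0,2,3,7} | {1,4,5,6,8}.
Refine {1,4,5,6,8} on symbol R: members go to different blocks, giving {1,6,8} and {4,5}.
Stable partition: {0,2,3,7} | {1,6,8} | {4,5} — 3 equivalence classes.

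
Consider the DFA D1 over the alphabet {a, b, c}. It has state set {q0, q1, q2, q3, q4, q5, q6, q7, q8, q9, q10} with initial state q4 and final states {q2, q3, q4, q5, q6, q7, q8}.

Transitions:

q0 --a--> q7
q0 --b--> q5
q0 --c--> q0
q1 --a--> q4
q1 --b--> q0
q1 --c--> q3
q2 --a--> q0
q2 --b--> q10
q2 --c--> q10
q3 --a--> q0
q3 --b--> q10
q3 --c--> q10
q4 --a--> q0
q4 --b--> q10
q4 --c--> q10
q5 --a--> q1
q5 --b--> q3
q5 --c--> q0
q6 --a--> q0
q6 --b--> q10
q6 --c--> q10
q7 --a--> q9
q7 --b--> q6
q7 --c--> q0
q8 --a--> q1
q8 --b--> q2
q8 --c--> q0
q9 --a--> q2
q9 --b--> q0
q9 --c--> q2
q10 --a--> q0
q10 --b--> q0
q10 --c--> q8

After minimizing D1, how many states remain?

5

Every state is reachable, so we keep all 11.
P0 = {q2,q3,q4,q5,q6,q7,q8} | {q0,q1,q9,q10}.
On input b, block {q2,q3,q4,q5,q6,q7,q8} splits into {q2,q3,q4,q6} and {q5,q7,q8}.
Split {q0,q1,q9,q10} by δ(·,a) → {q1,q9} and {q0} and {q10}.
The partition is now stable with 5 blocks: {q2,q3,q4,q6} | {q1,q9} | {q5,q7,q8} | {q0} | {q10}.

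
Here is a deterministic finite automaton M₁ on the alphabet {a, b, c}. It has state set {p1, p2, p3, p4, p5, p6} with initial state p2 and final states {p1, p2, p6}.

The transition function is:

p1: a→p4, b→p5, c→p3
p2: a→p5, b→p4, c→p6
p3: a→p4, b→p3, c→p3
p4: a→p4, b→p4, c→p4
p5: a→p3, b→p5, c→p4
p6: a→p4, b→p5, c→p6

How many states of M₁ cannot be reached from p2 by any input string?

Starting at p2 and following transitions, the reachable set is {p2, p3, p4, p5, p6}. That leaves p1 unreachable — 1 in total.

1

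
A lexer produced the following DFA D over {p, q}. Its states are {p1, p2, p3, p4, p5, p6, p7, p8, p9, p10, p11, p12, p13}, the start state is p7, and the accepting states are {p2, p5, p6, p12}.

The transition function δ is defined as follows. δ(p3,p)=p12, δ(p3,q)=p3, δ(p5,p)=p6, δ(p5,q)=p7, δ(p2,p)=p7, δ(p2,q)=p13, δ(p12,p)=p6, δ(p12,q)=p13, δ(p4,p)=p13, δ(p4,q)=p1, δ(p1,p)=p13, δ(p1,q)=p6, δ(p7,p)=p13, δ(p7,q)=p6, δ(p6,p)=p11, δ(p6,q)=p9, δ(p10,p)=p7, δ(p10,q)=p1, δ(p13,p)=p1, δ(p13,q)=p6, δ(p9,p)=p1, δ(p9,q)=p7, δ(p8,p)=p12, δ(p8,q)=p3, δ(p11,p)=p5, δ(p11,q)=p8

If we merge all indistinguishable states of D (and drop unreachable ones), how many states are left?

5

First remove the unreachable states {p2,p4,p10}; 10 states remain.
Start with accepting vs non-accepting: {p5,p6,p12} | {p1,p3,p7,p8,p9,p11,p13}.
On input p, block {p5,p6,p12} splits into {p5,p12} and {p6}.
Refine {p1,p3,p7,p8,p9,p11,p13} on symbol p: members go to different blocks, giving {p1,p7,p9,p13} and {p3,p8,p11}.
Refine {p1,p7,p9,p13} on symbol q: members go to different blocks, giving {p1,p7,p13} and {p9}.
No further refinement is possible. Final partition (5 blocks): {p5,p12} | {p1,p7,p13} | {p6} | {p3,p8,p11} | {p9}.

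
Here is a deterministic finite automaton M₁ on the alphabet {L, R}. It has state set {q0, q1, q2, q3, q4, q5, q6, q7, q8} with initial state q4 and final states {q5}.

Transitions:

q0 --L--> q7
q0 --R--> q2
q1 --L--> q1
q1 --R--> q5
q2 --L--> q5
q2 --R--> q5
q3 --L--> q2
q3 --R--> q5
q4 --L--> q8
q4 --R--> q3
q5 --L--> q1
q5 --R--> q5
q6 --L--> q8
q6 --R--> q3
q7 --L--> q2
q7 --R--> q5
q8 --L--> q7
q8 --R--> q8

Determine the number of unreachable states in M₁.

Starting at q4 and following transitions, the reachable set is {q1, q2, q3, q4, q5, q7, q8}. That leaves q0, q6 unreachable — 2 in total.

2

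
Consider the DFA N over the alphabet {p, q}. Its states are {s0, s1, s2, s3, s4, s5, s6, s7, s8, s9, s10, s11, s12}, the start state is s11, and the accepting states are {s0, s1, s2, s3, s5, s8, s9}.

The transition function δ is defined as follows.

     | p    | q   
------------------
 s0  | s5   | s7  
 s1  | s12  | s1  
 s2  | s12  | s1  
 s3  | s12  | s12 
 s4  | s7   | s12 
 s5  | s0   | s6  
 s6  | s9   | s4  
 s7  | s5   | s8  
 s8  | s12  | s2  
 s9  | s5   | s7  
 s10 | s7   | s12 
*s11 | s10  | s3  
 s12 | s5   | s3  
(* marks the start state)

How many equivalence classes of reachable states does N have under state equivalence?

P0 = {s0,s1,s2,s3,s5,s8,s9} | {s4,s6,s7,s10,s11,s12}.
On input p, block {s0,s1,s2,s3,s5,s8,s9} splits into {s1,s2,s3,s8} and {s0,s5,s9}.
Split {s1,s2,s3,s8} by δ(·,q) → {s1,s2,s8} and {s3}.
Split {s4,s6,s7,s10,s11,s12} by δ(·,p) → {s4,s10,s11} and {s6,s7,s12}.
Refine {s4,s10,s11} on symbol p: members go to different blocks, giving {s4,s10} and {s11}.
Split {s6,s7,s12} by δ(·,q) → {s6} and {s7} and {s12}.
Refine {s0,s5,s9} on symbol q: members go to different blocks, giving {s0,s9} and {s5}.
The partition is now stable with 9 blocks: {s1,s2,s8} | {s4,s10} | {s0,s9} | {s3} | {s6} | {s11} | {s7} | {s12} | {s5}.

9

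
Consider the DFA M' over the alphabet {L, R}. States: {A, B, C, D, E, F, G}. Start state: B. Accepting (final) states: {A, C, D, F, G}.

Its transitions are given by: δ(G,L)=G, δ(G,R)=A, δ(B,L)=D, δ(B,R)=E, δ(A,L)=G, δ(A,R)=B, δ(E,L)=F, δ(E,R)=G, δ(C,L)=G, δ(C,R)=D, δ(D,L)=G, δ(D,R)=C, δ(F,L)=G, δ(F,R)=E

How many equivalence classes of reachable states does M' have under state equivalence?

All states are reachable from the start state.
Initial partition by acceptance: {A,C,D,F,G} | {B,E}.
On input R, block {A,C,D,F,G} splits into {C,D,G} and {A,F}.
Refine {C,D,G} on symbol R: members go to different blocks, giving {C,D} and {G}.
Split {B,E} by δ(·,L) → {B} and {E}.
Split {A,F} by δ(·,R) → {A} and {F}.
The partition is now stable with 6 blocks: {C,D} | {B} | {A} | {G} | {E} | {F}.

6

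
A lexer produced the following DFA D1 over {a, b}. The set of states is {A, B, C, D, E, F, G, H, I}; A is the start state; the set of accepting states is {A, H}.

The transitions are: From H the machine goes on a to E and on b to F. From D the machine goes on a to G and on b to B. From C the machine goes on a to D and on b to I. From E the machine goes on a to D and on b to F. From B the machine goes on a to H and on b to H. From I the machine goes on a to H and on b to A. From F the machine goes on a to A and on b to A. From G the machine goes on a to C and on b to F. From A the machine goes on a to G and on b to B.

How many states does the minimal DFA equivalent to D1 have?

Every state is reachable, so we keep all 9.
Start with accepting vs non-accepting: {A,H} | {B,C,D,E,F,G,I}.
Split {B,C,D,E,F,G,I} by δ(·,a) → {C,D,E,G} and {B,F,I}.
No further refinement is possible. Final partition (3 blocks): {A,H} | {C,D,E,G} | {B,F,I}.

3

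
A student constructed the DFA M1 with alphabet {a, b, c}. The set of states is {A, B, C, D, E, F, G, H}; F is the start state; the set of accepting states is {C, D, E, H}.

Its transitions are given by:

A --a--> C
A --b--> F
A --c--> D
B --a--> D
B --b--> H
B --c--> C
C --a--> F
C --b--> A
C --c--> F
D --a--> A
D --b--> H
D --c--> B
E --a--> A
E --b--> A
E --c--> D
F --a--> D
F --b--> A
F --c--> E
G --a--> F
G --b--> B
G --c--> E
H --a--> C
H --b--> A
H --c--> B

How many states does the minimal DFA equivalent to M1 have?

First remove the unreachable states {G}; 7 states remain.
P0 = {C,D,E,H} | {A,B,F}.
Split {C,D,E,H} by δ(·,a) → {C,D,E} and {H}.
On input b, block {C,D,E} splits into {C,E} and {D}.
Refine {C,E} on symbol c: members go to different blocks, giving {C} and {E}.
Refine {A,B,F} on symbol a: members go to different blocks, giving {B,F} and {A}.
Split {B,F} by δ(·,b) → {B} and {F}.
Stable partition: {C} | {B} | {H} | {D} | {E} | {A} | {F} — 7 equivalence classes.

7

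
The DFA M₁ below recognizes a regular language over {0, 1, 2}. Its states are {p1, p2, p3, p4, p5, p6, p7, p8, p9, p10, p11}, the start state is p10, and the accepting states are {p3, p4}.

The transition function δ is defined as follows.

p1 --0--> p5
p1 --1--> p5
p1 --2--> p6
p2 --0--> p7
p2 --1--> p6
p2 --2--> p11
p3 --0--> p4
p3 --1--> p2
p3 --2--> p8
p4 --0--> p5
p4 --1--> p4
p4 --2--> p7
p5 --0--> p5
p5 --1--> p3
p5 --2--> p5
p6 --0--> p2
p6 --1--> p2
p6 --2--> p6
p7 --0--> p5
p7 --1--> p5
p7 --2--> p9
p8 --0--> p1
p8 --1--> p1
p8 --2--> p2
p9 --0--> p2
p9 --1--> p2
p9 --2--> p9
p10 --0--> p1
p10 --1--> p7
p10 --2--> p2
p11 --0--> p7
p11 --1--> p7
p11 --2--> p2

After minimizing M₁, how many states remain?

7

All states are reachable from the start state.
Start with accepting vs non-accepting: {p3,p4} | {p1,p2,p5,p6,p7,p8,p9,p10,p11}.
On input 0, block {p3,p4} splits into {p3} and {p4}.
On input 1, block {p1,p2,p5,p6,p7,p8,p9,p10,p11} splits into {p1,p2,p6,p7,p8,p9,p10,p11} and {p5}.
Split {p1,p2,p6,p7,p8,p9,p10,p11} by δ(·,0) → {p2,p6,p8,p9,p10,p11} and {p1,p7}.
On input 0, block {p2,p6,p8,p9,p10,p11} splits into {p2,p8,p10,p11} and {p6,p9}.
On input 1, block {p2,p8,p10,p11} splits into {p8,p10,p11} and {p2}.
No further refinement is possible. Final partition (7 blocks): {p3} | {p8,p10,p11} | {p4} | {p5} | {p1,p7} | {p6,p9} | {p2}.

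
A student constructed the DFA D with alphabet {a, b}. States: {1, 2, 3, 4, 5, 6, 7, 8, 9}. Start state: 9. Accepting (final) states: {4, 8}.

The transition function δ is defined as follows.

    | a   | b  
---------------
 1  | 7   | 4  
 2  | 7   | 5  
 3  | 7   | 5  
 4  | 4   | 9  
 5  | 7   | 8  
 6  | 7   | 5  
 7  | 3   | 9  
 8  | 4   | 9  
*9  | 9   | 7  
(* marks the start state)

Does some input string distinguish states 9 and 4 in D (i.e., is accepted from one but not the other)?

Reachable states from the start: {3,4,5,7,8,9}. Unreachable: {1,2,6} — drop them.
Initial partition by acceptance: {4,8} | {3,5,7,9}.
Refine {3,5,7,9} on symbol b: members go to different blocks, giving {3,7,9} and {5}.
On input b, block {3,7,9} splits into {7,9} and {3}.
Split {7,9} by δ(·,a) → {7} and {9}.
No further refinement is possible. Final partition (5 blocks): {4,8} | {7} | {5} | {3} | {9}.
9 and 4 end up in different blocks, so they are distinguishable. For instance, the string 'ε' is accepted from only 4.

Yes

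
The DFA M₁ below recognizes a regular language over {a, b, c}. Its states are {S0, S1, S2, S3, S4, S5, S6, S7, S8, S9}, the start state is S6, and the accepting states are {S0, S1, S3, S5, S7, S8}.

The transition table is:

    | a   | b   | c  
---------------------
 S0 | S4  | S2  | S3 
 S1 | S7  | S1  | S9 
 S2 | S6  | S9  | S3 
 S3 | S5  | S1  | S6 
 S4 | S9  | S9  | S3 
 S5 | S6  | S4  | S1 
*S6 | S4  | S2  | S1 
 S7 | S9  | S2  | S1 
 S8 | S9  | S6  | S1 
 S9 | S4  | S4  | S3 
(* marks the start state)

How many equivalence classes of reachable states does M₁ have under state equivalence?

Reachable states from the start: {S1,S2,S3,S4,S5,S6,S7,S9}. Unreachable: {S0,S8} — drop them.
Start with accepting vs non-accepting: {S1,S3,S5,S7} | {S2,S4,S6,S9}.
Split {S1,S3,S5,S7} by δ(·,a) → {S1,S3} and {S5,S7}.
No further refinement is possible. Final partition (3 blocks): {S1,S3} | {S2,S4,S6,S9} | {S5,S7}.

3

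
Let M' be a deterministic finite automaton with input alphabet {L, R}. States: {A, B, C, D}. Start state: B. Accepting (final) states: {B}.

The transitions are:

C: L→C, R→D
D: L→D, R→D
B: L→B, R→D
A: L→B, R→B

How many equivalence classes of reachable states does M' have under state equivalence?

2

States {A,C} cannot be reached from the start state, so discard them.
Start with accepting vs non-accepting: {B} | {D}.
No further refinement is possible. Final partition (2 blocks): {B} | {D}.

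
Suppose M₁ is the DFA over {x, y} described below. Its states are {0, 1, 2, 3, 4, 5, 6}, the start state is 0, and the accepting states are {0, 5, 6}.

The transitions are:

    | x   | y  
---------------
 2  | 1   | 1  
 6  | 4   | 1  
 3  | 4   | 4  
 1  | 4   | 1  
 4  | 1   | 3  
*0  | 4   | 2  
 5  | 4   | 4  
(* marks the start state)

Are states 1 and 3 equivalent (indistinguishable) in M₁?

Yes

First remove the unreachable states {5,6}; 5 states remain.
Start with accepting vs non-accepting: {0} | {1,2,3,4}.
The partition is now stable with 2 blocks: {0} | {1,2,3,4}.
1 and 3 lie in the same block of the stable partition, so they are equivalent — no string distinguishes them.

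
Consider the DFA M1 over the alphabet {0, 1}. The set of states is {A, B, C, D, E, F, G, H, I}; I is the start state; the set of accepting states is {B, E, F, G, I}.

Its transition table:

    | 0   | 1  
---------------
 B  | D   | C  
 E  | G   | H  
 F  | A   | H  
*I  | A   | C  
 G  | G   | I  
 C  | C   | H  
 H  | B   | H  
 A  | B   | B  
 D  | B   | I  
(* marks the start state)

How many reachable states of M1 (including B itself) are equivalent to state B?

2

States {E,F,G} cannot be reached from the start state, so discard them.
Initial partition by acceptance: {B,I} | {A,C,D,H}.
On input 0, block {A,C,D,H} splits into {A,D,H} and {C}.
On input 1, block {A,D,H} splits into {A,D} and {H}.
The partition is now stable with 4 blocks: {B,I} | {A,D} | {C} | {H}.
State B belongs to the block {B,I}, which has 2 states.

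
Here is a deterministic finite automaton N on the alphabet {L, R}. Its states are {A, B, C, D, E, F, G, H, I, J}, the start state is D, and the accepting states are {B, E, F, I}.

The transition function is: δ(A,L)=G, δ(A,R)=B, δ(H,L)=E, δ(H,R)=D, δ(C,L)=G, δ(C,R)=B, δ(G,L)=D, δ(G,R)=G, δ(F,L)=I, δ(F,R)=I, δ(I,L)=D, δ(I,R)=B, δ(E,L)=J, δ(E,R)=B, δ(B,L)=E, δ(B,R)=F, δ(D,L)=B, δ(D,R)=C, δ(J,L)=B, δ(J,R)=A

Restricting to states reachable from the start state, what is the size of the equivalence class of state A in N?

States {H} cannot be reached from the start state, so discard them.
Start with accepting vs non-accepting: {B,E,F,I} | {A,C,D,G,J}.
On input L, block {B,E,F,I} splits into {B,F} and {E,I}.
Split {B,F} by δ(·,R) → {B} and {F}.
Split {A,C,D,G,J} by δ(·,L) → {A,C,G} and {D,J}.
Split {A,C,G} by δ(·,L) → {A,C} and {G}.
Stable partition: {B} | {A,C} | {E,I} | {F} | {D,J} | {G} — 6 equivalence classes.
The equivalence class containing A is {A,C}, of size 2.

2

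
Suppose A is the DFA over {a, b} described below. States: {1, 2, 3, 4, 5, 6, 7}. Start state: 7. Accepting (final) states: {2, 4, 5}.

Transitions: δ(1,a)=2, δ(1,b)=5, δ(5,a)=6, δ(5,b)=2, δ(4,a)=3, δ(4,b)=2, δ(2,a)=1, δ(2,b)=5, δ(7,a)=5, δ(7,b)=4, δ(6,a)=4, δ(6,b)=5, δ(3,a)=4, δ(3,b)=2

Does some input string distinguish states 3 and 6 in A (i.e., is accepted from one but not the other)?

No

Every state is reachable, so we keep all 7.
P0 = {2,4,5} | {1,3,6,7}.
The partition is now stable with 2 blocks: {2,4,5} | {1,3,6,7}.
3 and 6 lie in the same block of the stable partition, so they are equivalent — no string distinguishes them.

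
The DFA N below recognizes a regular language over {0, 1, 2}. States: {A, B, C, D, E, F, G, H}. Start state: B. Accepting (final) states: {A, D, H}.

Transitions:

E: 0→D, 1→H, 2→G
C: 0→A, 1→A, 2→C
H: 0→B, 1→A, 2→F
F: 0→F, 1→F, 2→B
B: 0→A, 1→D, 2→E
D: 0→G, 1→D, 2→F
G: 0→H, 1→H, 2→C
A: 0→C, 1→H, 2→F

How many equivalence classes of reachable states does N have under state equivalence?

3

Every state is reachable, so we keep all 8.
P0 = {A,D,H} | {B,C,E,F,G}.
On input 0, block {B,C,E,F,G} splits into {B,C,E,G} and {F}.
No further refinement is possible. Final partition (3 blocks): {A,D,H} | {B,C,E,G} | {F}.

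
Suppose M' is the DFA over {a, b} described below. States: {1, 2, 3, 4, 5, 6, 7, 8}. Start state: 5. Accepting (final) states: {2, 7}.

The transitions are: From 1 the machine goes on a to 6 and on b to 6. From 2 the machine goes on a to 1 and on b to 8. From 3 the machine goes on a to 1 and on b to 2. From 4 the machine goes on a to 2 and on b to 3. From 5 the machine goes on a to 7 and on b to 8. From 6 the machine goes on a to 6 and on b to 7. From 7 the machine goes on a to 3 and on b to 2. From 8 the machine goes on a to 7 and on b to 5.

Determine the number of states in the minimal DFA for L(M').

6

First remove the unreachable states {4}; 7 states remain.
Initial partition by acceptance: {2,7} | {1,3,5,6,8}.
Split {2,7} by δ(·,b) → {2} and {7}.
On input a, block {1,3,5,6,8} splits into {1,3,6} and {5,8}.
On input b, block {1,3,6} splits into {1} and {3} and {6}.
Stable partition: {2} | {1} | {7} | {5,8} | {3} | {6} — 6 equivalence classes.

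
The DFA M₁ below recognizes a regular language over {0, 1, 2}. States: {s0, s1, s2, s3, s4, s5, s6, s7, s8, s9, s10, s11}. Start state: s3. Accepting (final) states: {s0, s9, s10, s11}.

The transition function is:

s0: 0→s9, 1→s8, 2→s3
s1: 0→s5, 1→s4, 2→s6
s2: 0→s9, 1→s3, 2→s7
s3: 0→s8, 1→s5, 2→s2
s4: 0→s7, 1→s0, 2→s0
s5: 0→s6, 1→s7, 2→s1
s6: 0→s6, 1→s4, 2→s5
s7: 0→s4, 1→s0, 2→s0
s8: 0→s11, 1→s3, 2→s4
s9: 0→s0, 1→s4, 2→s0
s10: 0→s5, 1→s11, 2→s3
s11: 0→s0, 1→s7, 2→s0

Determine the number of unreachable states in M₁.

BFS from s3 reaches {s0, s1, s2, s3, s4, s5, s6, s7, s8, s9, s11}; the 1 state(s) s10 are never visited.

1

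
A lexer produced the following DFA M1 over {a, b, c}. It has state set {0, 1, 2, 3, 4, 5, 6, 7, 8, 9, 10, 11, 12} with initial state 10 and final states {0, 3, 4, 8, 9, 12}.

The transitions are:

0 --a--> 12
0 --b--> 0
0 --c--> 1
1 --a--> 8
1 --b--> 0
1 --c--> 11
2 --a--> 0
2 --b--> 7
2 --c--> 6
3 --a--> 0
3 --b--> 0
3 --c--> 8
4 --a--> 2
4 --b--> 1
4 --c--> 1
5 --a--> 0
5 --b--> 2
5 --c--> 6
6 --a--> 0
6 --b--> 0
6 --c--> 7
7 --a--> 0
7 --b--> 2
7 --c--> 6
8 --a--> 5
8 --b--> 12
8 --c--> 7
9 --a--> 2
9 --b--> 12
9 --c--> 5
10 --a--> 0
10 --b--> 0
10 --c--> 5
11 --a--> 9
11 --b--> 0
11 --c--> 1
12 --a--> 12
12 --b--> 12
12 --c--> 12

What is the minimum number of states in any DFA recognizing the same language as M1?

6

Reachable states from the start: {0,1,2,5,6,7,8,9,10,11,12}. Unreachable: {3,4} — drop them.
P0 = {0,8,9,12} | {1,2,5,6,7,10,11}.
On input a, block {0,8,9,12} splits into {0,12} and {8,9}.
Split {0,12} by δ(·,c) → {0} and {12}.
On input a, block {1,2,5,6,7,10,11} splits into {2,5,6,7,10} and {1,11}.
Split {2,5,6,7,10} by δ(·,b) → {2,5,7} and {6,10}.
Stable partition: {0} | {2,5,7} | {8,9} | {12} | {1,11} | {6,10} — 6 equivalence classes.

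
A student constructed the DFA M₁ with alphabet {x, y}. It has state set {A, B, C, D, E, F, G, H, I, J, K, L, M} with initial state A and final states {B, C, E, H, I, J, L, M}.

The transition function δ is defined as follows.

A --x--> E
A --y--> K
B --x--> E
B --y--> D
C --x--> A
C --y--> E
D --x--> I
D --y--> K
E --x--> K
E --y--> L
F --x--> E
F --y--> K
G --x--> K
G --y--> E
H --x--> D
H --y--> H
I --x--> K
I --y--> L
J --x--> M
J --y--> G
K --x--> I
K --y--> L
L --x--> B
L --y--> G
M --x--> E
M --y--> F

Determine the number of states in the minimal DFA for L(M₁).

States {C,F,H,J,M} cannot be reached from the start state, so discard them.
Start with accepting vs non-accepting: {B,E,I,L} | {A,D,G,K}.
On input x, block {B,E,I,L} splits into {B,L} and {E,I}.
On input x, block {B,L} splits into {B} and {L}.
Refine {A,D,G,K} on symbol x: members go to different blocks, giving {A,D,K} and {G}.
Refine {A,D,K} on symbol y: members go to different blocks, giving {A,D} and {K}.
Stable partition: {B} | {A,D} | {E,I} | {L} | {G} | {K} — 6 equivalence classes.

6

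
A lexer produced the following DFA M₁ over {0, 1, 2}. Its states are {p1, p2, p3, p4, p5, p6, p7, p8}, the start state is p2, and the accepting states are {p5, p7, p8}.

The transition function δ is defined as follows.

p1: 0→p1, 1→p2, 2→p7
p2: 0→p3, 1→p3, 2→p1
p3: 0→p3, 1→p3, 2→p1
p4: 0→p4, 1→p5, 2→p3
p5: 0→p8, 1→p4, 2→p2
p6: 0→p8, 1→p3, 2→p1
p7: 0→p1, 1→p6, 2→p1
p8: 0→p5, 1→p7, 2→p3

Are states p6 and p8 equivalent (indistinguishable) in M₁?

No

P0 = {p5,p7,p8} | {p1,p2,p3,p4,p6}.
Refine {p5,p7,p8} on symbol 0: members go to different blocks, giving {p5,p8} and {p7}.
Split {p5,p8} by δ(·,1) → {p5} and {p8}.
On input 0, block {p1,p2,p3,p4,p6} splits into {p1,p2,p3,p4} and {p6}.
Refine {p1,p2,p3,p4} on symbol 1: members go to different blocks, giving {p1,p2,p3} and {p4}.
Split {p1,p2,p3} by δ(·,2) → {p2,p3} and {p1}.
The partition is now stable with 7 blocks: {p5} | {p2,p3} | {p7} | {p8} | {p6} | {p4} | {p1}.
p6 and p8 end up in different blocks, so they are distinguishable. For instance, the string 'ε' is accepted from only p8.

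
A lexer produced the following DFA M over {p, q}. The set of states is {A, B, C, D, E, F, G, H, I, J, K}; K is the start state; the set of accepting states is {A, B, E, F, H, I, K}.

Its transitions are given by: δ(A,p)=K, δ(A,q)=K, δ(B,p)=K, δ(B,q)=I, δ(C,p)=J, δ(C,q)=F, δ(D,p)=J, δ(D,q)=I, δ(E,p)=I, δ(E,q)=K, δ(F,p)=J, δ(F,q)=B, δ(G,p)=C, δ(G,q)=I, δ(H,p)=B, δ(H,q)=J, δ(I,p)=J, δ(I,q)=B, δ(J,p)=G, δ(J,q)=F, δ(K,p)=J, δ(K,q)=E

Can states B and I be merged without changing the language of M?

No

First remove the unreachable states {A,D,H}; 8 states remain.
Start with accepting vs non-accepting: {B,E,F,I,K} | {C,G,J}.
Refine {B,E,F,I,K} on symbol p: members go to different blocks, giving {F,I,K} and {B,E}.
No further refinement is possible. Final partition (3 blocks): {F,I,K} | {C,G,J} | {B,E}.
B and I end up in different blocks, so they are distinguishable. For instance, the string 'p' is accepted from only B.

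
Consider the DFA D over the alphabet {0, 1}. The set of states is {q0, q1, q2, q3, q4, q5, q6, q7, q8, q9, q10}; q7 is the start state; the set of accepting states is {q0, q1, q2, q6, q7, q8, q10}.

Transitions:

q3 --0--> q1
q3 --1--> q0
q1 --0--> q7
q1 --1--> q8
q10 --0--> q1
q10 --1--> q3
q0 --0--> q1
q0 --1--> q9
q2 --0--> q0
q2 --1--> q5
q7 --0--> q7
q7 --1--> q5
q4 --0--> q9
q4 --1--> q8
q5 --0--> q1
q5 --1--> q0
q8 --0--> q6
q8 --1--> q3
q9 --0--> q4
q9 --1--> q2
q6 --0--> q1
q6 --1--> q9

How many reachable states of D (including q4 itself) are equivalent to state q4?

2

States {q10} cannot be reached from the start state, so discard them.
P0 = {q0,q1,q2,q6,q7,q8} | {q3,q4,q5,q9}.
Refine {q0,q1,q2,q6,q7,q8} on symbol 1: members go to different blocks, giving {q0,q2,q6,q7,q8} and {q1}.
On input 0, block {q0,q2,q6,q7,q8} splits into {q2,q7,q8} and {q0,q6}.
On input 0, block {q2,q7,q8} splits into {q2,q8} and {q7}.
Split {q3,q4,q5,q9} by δ(·,0) → {q3,q5} and {q4,q9}.
No further refinement is possible. Final partition (6 blocks): {q2,q8} | {q3,q5} | {q1} | {q0,q6} | {q7} | {q4,q9}.
The equivalence class containing q4 is {q4,q9}, of size 2.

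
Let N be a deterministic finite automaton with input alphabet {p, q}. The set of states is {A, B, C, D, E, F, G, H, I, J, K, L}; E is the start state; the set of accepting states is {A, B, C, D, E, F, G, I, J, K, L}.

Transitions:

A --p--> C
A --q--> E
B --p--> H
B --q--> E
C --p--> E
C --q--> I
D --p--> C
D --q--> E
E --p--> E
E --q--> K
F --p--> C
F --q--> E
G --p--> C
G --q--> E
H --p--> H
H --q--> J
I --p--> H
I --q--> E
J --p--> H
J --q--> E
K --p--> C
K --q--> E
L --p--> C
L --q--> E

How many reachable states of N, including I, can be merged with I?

States {A,B,D,F,G,L} cannot be reached from the start state, so discard them.
Initial partition by acceptance: {C,E,I,J,K} | {H}.
Split {C,E,I,J,K} by δ(·,p) → {C,E,K} and {I,J}.
On input q, block {C,E,K} splits into {E,K} and {C}.
On input p, block {E,K} splits into {E} and {K}.
The partition is now stable with 5 blocks: {E} | {H} | {I,J} | {C} | {K}.
The equivalence class containing I is {I,J}, of size 2.

2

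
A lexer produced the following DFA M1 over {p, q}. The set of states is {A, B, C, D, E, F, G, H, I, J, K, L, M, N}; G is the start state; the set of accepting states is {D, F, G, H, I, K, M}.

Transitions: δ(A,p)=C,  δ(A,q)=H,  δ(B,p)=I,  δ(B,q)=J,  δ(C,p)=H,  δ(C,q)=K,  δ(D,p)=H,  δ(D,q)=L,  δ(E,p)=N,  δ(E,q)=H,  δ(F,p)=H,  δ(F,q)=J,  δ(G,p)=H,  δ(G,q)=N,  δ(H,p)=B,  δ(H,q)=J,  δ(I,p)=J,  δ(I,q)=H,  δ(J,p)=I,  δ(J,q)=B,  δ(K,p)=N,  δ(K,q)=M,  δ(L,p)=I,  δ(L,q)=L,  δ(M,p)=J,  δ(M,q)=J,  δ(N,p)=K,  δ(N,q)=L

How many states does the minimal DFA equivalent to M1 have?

First remove the unreachable states {A,C,D,E,F}; 9 states remain.
P0 = {G,H,I,K,M} | {B,J,L,N}.
On input p, block {G,H,I,K,M} splits into {H,I,K,M} and {G}.
On input q, block {H,I,K,M} splits into {H,M} and {I,K}.
No further refinement is possible. Final partition (4 blocks): {H,M} | {B,J,L,N} | {G} | {I,K}.

4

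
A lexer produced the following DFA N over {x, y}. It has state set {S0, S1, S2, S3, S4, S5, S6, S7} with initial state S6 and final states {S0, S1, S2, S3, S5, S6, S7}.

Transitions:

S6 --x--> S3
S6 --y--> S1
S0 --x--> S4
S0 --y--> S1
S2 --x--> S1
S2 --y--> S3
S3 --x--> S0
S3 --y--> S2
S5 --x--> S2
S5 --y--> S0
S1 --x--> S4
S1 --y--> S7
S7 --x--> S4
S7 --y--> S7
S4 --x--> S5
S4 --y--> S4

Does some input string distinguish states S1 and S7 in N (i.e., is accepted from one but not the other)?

All states are reachable from the start state.
Start with accepting vs non-accepting: {S0,S1,S2,S3,S5,S6,S7} | {S4}.
Split {S0,S1,S2,S3,S5,S6,S7} by δ(·,x) → {S2,S3,S5,S6} and {S0,S1,S7}.
On input x, block {S2,S3,S5,S6} splits into {S2,S3} and {S5,S6}.
The partition is now stable with 4 blocks: {S2,S3} | {S4} | {S0,S1,S7} | {S5,S6}.
S1 and S7 lie in the same block of the stable partition, so they are equivalent — no string distinguishes them.

No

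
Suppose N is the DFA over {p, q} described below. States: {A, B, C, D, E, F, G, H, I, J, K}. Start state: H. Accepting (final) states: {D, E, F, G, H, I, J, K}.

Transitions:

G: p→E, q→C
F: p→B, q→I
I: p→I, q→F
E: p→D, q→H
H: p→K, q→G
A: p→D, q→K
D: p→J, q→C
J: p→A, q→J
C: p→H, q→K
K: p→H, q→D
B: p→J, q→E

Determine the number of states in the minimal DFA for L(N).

Reachable states from the start: {A,C,D,E,G,H,J,K}. Unreachable: {B,F,I} — drop them.
Initial partition by acceptance: {D,E,G,H,J,K} | {A,C}.
On input p, block {D,E,G,H,J,K} splits into {D,E,G,H,K} and {J}.
On input p, block {D,E,G,H,K} splits into {E,G,H,K} and {D}.
On input p, block {E,G,H,K} splits into {G,H,K} and {E}.
On input p, block {G,H,K} splits into {H,K} and {G}.
On input q, block {H,K} splits into {H} and {K}.
Split {A,C} by δ(·,p) → {A} and {C}.
Stable partition: {H} | {A} | {J} | {D} | {E} | {G} | {K} | {C} — 8 equivalence classes.

8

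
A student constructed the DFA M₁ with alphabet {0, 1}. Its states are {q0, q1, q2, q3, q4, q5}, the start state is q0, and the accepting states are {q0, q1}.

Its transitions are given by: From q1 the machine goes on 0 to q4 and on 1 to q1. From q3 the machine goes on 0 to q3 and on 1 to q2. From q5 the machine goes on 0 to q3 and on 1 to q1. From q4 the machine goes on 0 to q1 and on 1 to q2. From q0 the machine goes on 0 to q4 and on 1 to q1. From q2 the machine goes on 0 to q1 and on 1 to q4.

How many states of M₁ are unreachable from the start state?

Starting at q0 and following transitions, the reachable set is {q0, q1, q2, q4}. That leaves q3, q5 unreachable — 2 in total.

2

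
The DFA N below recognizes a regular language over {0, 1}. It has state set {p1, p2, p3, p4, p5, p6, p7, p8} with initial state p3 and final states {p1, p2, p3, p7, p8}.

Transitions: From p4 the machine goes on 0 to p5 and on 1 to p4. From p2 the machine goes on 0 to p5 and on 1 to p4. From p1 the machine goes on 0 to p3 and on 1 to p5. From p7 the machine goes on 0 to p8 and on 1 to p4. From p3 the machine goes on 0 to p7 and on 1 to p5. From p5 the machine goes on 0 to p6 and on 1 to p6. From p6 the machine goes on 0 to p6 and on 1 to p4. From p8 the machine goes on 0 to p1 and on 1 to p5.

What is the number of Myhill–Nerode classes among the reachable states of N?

2

First remove the unreachable states {p2}; 7 states remain.
P0 = {p1,p3,p7,p8} | {p4,p5,p6}.
No further refinement is possible. Final partition (2 blocks): {p1,p3,p7,p8} | {p4,p5,p6}.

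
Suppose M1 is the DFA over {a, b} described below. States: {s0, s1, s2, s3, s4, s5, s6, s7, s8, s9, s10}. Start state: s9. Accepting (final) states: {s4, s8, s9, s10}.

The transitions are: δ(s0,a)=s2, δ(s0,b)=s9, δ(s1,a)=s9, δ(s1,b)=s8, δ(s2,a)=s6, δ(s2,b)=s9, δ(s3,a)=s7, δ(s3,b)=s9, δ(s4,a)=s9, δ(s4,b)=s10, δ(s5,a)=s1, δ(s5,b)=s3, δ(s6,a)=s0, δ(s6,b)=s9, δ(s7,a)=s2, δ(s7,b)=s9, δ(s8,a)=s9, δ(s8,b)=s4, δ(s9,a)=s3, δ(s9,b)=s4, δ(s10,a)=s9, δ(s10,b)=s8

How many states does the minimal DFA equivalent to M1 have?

States {s1,s5} cannot be reached from the start state, so discard them.
Start with accepting vs non-accepting: {s4,s8,s9,s10} | {s0,s2,s3,s6,s7}.
Refine {s4,s8,s9,s10} on symbol a: members go to different blocks, giving {s4,s8,s10} and {s9}.
No further refinement is possible. Final partition (3 blocks): {s4,s8,s10} | {s0,s2,s3,s6,s7} | {s9}.

3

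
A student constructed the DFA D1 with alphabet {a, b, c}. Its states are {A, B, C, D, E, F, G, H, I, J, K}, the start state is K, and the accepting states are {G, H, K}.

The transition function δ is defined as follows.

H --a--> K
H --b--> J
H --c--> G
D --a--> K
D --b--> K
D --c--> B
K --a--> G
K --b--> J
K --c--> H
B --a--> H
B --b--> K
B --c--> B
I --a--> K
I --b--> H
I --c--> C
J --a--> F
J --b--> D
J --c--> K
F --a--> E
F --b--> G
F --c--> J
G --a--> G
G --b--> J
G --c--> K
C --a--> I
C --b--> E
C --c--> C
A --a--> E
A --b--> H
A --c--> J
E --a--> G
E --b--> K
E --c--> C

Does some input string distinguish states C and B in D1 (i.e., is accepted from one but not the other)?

First remove the unreachable states {A}; 10 states remain.
P0 = {G,H,K} | {B,C,D,E,F,I,J}.
Refine {B,C,D,E,F,I,J} on symbol a: members go to different blocks, giving {B,D,E,I} and {C,F,J}.
Refine {B,D,E,I} on symbol c: members go to different blocks, giving {B,D} and {E,I}.
On input a, block {C,F,J} splits into {C,F} and {J}.
Refine {C,F} on symbol b: members go to different blocks, giving {C} and {F}.
The partition is now stable with 6 blocks: {G,H,K} | {B,D} | {C} | {E,I} | {J} | {F}.
C and B end up in different blocks, so they are distinguishable. For instance, the string 'a' is accepted from only B.

Yes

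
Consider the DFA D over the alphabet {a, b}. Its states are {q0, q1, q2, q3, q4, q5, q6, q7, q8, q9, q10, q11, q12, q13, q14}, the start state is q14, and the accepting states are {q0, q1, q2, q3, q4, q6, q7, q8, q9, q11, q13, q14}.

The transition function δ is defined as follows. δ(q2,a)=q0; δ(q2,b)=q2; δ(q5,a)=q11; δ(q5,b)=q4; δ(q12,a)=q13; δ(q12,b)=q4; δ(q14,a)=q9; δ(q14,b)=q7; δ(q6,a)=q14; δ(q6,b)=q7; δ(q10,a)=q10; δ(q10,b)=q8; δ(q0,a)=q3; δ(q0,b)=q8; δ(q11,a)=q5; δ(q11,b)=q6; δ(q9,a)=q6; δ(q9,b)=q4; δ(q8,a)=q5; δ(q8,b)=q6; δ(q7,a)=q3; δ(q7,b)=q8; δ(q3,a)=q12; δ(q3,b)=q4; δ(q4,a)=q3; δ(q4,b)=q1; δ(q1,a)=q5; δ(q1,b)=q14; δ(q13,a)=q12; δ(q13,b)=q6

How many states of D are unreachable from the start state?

3

No path from q14 leads to q0, q2, q10; the other 12 states are all reachable.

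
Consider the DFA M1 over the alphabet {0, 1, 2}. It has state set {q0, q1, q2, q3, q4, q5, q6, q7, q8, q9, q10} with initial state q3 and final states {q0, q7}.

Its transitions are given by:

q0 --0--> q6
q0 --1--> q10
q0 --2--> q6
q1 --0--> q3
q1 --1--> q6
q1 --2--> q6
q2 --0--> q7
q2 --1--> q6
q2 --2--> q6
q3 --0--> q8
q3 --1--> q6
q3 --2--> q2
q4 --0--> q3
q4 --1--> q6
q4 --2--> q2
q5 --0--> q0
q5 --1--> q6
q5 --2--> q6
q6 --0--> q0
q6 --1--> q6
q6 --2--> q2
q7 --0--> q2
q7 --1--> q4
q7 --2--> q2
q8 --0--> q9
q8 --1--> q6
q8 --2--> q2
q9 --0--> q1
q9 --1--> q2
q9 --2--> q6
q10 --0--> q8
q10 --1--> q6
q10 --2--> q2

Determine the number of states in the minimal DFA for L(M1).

States {q5} cannot be reached from the start state, so discard them.
P0 = {q0,q7} | {q1,q2,q3,q4,q6,q8,q9,q10}.
Split {q1,q2,q3,q4,q6,q8,q9,q10} by δ(·,0) → {q1,q3,q4,q8,q9,q10} and {q2,q6}.
No further refinement is possible. Final partition (3 blocks): {q0,q7} | {q1,q3,q4,q8,q9,q10} | {q2,q6}.

3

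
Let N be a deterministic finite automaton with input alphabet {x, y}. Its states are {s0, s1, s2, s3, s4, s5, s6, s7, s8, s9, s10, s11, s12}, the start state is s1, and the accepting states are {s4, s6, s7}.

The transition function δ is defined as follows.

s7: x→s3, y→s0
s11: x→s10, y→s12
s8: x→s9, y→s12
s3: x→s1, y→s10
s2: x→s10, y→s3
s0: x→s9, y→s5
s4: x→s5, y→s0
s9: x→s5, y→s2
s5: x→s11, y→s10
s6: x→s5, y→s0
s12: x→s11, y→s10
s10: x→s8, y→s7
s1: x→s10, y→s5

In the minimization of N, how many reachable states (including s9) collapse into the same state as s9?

Reachable states from the start: {s0,s1,s2,s3,s5,s7,s8,s9,s10,s11,s12}. Unreachable: {s4,s6} — drop them.
P0 = {s7} | {s0,s1,s2,s3,s5,s8,s9,s10,s11,s12}.
Refine {s0,s1,s2,s3,s5,s8,s9,s10,s11,s12} on symbol y: members go to different blocks, giving {s0,s1,s2,s3,s5,s8,s9,s11,s12} and {s10}.
Refine {s0,s1,s2,s3,s5,s8,s9,s11,s12} on symbol x: members go to different blocks, giving {s0,s3,s5,s8,s9,s12} and {s1,s2,s11}.
Refine {s0,s3,s5,s8,s9,s12} on symbol x: members go to different blocks, giving {s0,s8,s9} and {s3,s5,s12}.
Refine {s0,s8,s9} on symbol x: members go to different blocks, giving {s0,s8} and {s9}.
The partition is now stable with 6 blocks: {s7} | {s0,s8} | {s10} | {s1,s2,s11} | {s3,s5,s12} | {s9}.
State s9 belongs to the block {s9}, which has 1 states.

1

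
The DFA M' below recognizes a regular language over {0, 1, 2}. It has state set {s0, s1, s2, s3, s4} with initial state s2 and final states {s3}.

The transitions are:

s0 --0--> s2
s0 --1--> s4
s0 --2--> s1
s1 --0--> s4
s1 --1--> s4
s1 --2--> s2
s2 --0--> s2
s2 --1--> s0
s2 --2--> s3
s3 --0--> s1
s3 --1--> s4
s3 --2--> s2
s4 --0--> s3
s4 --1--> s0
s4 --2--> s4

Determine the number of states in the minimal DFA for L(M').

5

Initial partition by acceptance: {s3} | {s0,s1,s2,s4}.
Refine {s0,s1,s2,s4} on symbol 0: members go to different blocks, giving {s0,s1,s2} and {s4}.
On input 0, block {s0,s1,s2} splits into {s0,s2} and {s1}.
Refine {s0,s2} on symbol 1: members go to different blocks, giving {s0} and {s2}.
No further refinement is possible. Final partition (5 blocks): {s3} | {s0} | {s4} | {s1} | {s2}.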